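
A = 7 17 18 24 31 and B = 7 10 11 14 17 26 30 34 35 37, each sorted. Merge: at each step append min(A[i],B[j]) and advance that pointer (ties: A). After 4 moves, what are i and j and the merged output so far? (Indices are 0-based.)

i=1, j=3, merged so far=[7, 7, 10, 11]

i=0 j=0: A[i]=7<=B[j]=7 take 7, i++
i=1 j=0: A[i]=17>B[j]=7 take 7, j++
i=1 j=1: A[i]=17>B[j]=10 take 10, j++
i=1 j=2: A[i]=17>B[j]=11 take 11, j++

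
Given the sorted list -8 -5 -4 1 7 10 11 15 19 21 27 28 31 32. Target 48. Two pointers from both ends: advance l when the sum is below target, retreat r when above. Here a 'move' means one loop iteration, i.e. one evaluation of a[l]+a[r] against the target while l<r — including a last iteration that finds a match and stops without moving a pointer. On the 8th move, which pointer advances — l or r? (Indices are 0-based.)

[0,13] -8+32=24 <48 → l++
[1,13] -5+32=27 <48 → l++
[2,13] -4+32=28 <48 → l++
[3,13] 1+32=33 <48 → l++
[4,13] 7+32=39 <48 → l++
[5,13] 10+32=42 <48 → l++
[6,13] 11+32=43 <48 → l++
[7,13] 15+32=47 <48 → l++

l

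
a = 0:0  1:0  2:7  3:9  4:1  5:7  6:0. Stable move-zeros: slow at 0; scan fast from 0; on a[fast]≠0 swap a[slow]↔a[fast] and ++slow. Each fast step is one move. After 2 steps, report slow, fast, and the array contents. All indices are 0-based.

slow=0 fast=0: a[fast]=0, fast++
slow=0 fast=1: a[fast]=0, fast++

slow=0, fast=2, a=[0, 0, 7, 9, 1, 7, 0]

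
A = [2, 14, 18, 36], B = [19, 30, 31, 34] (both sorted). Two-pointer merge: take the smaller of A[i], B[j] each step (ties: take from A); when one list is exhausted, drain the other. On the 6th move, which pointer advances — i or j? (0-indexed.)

j

[i=0,j=0] A[i]=2<=B[j]=19 take 2 → i++
[i=1,j=0] A[i]=14<=B[j]=19 take 14 → i++
[i=2,j=0] A[i]=18<=B[j]=19 take 18 → i++
[i=3,j=0] A[i]=36>B[j]=19 take 19 → j++
[i=3,j=1] A[i]=36>B[j]=30 take 30 → j++
[i=3,j=2] A[i]=36>B[j]=31 take 31 → j++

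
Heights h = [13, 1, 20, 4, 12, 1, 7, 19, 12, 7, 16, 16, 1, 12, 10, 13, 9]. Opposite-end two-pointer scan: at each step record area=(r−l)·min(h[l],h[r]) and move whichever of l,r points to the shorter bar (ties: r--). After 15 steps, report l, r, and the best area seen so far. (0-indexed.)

l=2, r=3, best area=195

l=0 r=16: min(13,9)*16=144 best=144 *, r--
l=0 r=15: min(13,13)*15=195 best=195 *, r--
l=0 r=14: min(13,10)*14=140 best=195, r--
l=0 r=13: min(13,12)*13=156 best=195, r--
l=0 r=12: min(13,1)*12=12 best=195, r--
l=0 r=11: min(13,16)*11=143 best=195, l++
l=1 r=11: min(1,16)*10=10 best=195, l++
l=2 r=11: min(20,16)*9=144 best=195, r--
l=2 r=10: min(20,16)*8=128 best=195, r--
l=2 r=9: min(20,7)*7=49 best=195, r--
l=2 r=8: min(20,12)*6=72 best=195, r--
l=2 r=7: min(20,19)*5=95 best=195, r--
l=2 r=6: min(20,7)*4=28 best=195, r--
l=2 r=5: min(20,1)*3=3 best=195, r--
l=2 r=4: min(20,12)*2=24 best=195, r--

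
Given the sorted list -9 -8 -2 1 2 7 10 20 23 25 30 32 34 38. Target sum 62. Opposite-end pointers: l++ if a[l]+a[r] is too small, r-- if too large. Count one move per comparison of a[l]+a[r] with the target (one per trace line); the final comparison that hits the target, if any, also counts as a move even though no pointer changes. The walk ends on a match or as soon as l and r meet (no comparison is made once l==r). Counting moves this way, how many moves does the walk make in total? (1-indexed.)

13 moves

[1,14] -9+38=29 <62 → l++
[2,14] -8+38=30 <62 → l++
[3,14] -2+38=36 <62 → l++
[4,14] 1+38=39 <62 → l++
[5,14] 2+38=40 <62 → l++
[6,14] 7+38=45 <62 → l++
[7,14] 10+38=48 <62 → l++
[8,14] 20+38=58 <62 → l++
[9,14] 23+38=61 <62 → l++
[10,14] 25+38=63 >62 → r--
[10,13] 25+34=59 <62 → l++
[11,13] 30+34=64 >62 → r--
[11,12] 30+32=62 → found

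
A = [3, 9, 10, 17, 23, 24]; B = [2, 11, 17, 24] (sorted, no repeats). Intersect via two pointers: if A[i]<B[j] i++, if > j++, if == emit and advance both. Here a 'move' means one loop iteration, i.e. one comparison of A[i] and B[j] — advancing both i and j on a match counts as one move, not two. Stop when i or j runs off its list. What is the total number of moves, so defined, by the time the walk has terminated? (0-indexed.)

[i=0,j=0] 3>2 → j++
[i=0,j=1] 3<11 → i++
[i=1,j=1] 9<11 → i++
[i=2,j=1] 10<11 → i++
[i=3,j=1] 17>11 → j++
[i=3,j=2] 17==17 emit → i++,j++
[i=4,j=3] 23<24 → i++
[i=5,j=3] 24==24 emit → i++,j++

8 moves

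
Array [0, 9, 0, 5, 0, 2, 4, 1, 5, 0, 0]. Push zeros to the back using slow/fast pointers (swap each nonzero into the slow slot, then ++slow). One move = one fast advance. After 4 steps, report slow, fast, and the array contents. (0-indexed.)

slow=0 fast=0: a[fast]=0, fast++
slow=0 fast=1: a[fast]=9≠0 swap→a[0]=9, slow++,fast++
slow=1 fast=2: a[fast]=0, fast++
slow=1 fast=3: a[fast]=5≠0 swap→a[1]=5, slow++,fast++

slow=2, fast=4, a=[9, 5, 0, 0, 0, 2, 4, 1, 5, 0, 0]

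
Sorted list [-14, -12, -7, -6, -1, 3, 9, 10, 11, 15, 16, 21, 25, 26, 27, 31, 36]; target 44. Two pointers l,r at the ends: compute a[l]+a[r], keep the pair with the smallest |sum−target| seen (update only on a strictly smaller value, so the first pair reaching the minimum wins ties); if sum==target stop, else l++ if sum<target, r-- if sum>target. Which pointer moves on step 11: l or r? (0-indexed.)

l=0 r=16: -14+36=22 d=22 *, l++
l=1 r=16: -12+36=24 d=20 *, l++
l=2 r=16: -7+36=29 d=15 *, l++
l=3 r=16: -6+36=30 d=14 *, l++
l=4 r=16: -1+36=35 d=9 *, l++
l=5 r=16: 3+36=39 d=5 *, l++
l=6 r=16: 9+36=45 d=1 *, r--
l=6 r=15: 9+31=40 d=4, l++
l=7 r=15: 10+31=41 d=3, l++
l=8 r=15: 11+31=42 d=2, l++
l=9 r=15: 15+31=46 d=2, r--

r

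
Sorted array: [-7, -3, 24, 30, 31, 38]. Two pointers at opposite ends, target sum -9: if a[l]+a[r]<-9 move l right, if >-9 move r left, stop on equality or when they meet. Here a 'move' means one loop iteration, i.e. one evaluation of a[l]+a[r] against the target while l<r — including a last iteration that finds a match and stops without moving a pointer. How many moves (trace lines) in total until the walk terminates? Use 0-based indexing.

5 moves

[0,5] -7+38=31 >-9 → r--
[0,4] -7+31=24 >-9 → r--
[0,3] -7+30=23 >-9 → r--
[0,2] -7+24=17 >-9 → r--
[0,1] -7+-3=-10 <-9 → l++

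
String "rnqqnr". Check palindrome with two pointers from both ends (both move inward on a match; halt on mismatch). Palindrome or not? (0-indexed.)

l=0 r=5: 'r'=='r', l++,r--
l=1 r=4: 'n'=='n', l++,r--
l=2 r=3: 'q'=='q', l++,r--

palindrome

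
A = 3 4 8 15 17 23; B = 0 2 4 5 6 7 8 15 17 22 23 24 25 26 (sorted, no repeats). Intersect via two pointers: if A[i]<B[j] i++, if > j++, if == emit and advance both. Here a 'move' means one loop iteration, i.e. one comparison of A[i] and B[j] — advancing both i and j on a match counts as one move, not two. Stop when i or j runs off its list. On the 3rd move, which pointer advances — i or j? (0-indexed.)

[i=0,j=0] 3>0 → j++
[i=0,j=1] 3>2 → j++
[i=0,j=2] 3<4 → i++

i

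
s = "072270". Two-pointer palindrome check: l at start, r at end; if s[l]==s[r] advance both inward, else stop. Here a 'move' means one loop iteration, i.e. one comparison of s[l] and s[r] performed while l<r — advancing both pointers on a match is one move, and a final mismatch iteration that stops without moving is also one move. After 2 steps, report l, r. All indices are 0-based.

l=2, r=3

l=0 r=5: '0'=='0', l++,r--
l=1 r=4: '7'=='7', l++,r--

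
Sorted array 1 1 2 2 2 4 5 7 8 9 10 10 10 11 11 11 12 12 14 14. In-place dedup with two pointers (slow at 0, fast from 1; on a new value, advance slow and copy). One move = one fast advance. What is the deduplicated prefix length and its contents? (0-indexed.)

(s=0,f=1) a[fast]=1=a[slow] dup → fast++
(s=0,f=2) a[fast]=2≠a[slow]=1 write a[1]=2 → slow++,fast++
(s=1,f=3) a[fast]=2=a[slow] dup → fast++
(s=1,f=4) a[fast]=2=a[slow] dup → fast++
(s=1,f=5) a[fast]=4≠a[slow]=2 write a[2]=4 → slow++,fast++
(s=2,f=6) a[fast]=5≠a[slow]=4 write a[3]=5 → slow++,fast++
(s=3,f=7) a[fast]=7≠a[slow]=5 write a[4]=7 → slow++,fast++
(s=4,f=8) a[fast]=8≠a[slow]=7 write a[5]=8 → slow++,fast++
(s=5,f=9) a[fast]=9≠a[slow]=8 write a[6]=9 → slow++,fast++
(s=6,f=10) a[fast]=10≠a[slow]=9 write a[7]=10 → slow++,fast++
(s=7,f=11) a[fast]=10=a[slow] dup → fast++
(s=7,f=12) a[fast]=10=a[slow] dup → fast++
(s=7,f=13) a[fast]=11≠a[slow]=10 write a[8]=11 → slow++,fast++
(s=8,f=14) a[fast]=11=a[slow] dup → fast++
(s=8,f=15) a[fast]=11=a[slow] dup → fast++
(s=8,f=16) a[fast]=12≠a[slow]=11 write a[9]=12 → slow++,fast++
(s=9,f=17) a[fast]=12=a[slow] dup → fast++
(s=9,f=18) a[fast]=14≠a[slow]=12 write a[10]=14 → slow++,fast++
(s=10,f=19) a[fast]=14=a[slow] dup → fast++

length 11; prefix = [1, 2, 4, 5, 7, 8, 9, 10, 11, 12, 14]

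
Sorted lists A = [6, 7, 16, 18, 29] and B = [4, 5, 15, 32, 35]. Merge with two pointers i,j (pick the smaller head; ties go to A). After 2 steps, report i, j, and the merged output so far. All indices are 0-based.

i=0 j=0: A[i]=6>B[j]=4 take 4, j++
i=0 j=1: A[i]=6>B[j]=5 take 5, j++

i=0, j=2, merged so far=[4, 5]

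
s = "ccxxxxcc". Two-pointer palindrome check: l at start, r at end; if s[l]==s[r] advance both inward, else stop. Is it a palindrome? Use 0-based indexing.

palindrome

[0,7] 'c'=='c' → l++,r--
[1,6] 'c'=='c' → l++,r--
[2,5] 'x'=='x' → l++,r--
[3,4] 'x'=='x' → l++,r--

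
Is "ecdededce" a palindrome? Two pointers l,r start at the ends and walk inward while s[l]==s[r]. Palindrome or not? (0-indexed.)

[0,8] 'e'=='e' → l++,r--
[1,7] 'c'=='c' → l++,r--
[2,6] 'd'=='d' → l++,r--
[3,5] 'e'=='e' → l++,r--

palindrome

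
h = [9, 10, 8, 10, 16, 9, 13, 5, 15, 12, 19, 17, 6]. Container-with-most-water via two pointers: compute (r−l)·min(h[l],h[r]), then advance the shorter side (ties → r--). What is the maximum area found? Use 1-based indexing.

max area = 112

[1,13] min(9,6)*12=72 best=72 * → r--
[1,12] min(9,17)*11=99 best=99 * → l++
[2,12] min(10,17)*10=100 best=100 * → l++
[3,12] min(8,17)*9=72 best=100 → l++
[4,12] min(10,17)*8=80 best=100 → l++
[5,12] min(16,17)*7=112 best=112 * → l++
[6,12] min(9,17)*6=54 best=112 → l++
[7,12] min(13,17)*5=65 best=112 → l++
[8,12] min(5,17)*4=20 best=112 → l++
[9,12] min(15,17)*3=45 best=112 → l++
[10,12] min(12,17)*2=24 best=112 → l++
[11,12] min(19,17)*1=17 best=112 → r--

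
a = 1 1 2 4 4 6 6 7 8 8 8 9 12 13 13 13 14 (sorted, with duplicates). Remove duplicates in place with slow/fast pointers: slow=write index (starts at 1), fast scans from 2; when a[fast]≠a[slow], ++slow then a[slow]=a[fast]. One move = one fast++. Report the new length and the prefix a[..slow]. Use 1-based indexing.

(s=1,f=2) a[fast]=1=a[slow] dup → fast++
(s=1,f=3) a[fast]=2≠a[slow]=1 write a[2]=2 → slow++,fast++
(s=2,f=4) a[fast]=4≠a[slow]=2 write a[3]=4 → slow++,fast++
(s=3,f=5) a[fast]=4=a[slow] dup → fast++
(s=3,f=6) a[fast]=6≠a[slow]=4 write a[4]=6 → slow++,fast++
(s=4,f=7) a[fast]=6=a[slow] dup → fast++
(s=4,f=8) a[fast]=7≠a[slow]=6 write a[5]=7 → slow++,fast++
(s=5,f=9) a[fast]=8≠a[slow]=7 write a[6]=8 → slow++,fast++
(s=6,f=10) a[fast]=8=a[slow] dup → fast++
(s=6,f=11) a[fast]=8=a[slow] dup → fast++
(s=6,f=12) a[fast]=9≠a[slow]=8 write a[7]=9 → slow++,fast++
(s=7,f=13) a[fast]=12≠a[slow]=9 write a[8]=12 → slow++,fast++
(s=8,f=14) a[fast]=13≠a[slow]=12 write a[9]=13 → slow++,fast++
(s=9,f=15) a[fast]=13=a[slow] dup → fast++
(s=9,f=16) a[fast]=13=a[slow] dup → fast++
(s=9,f=17) a[fast]=14≠a[slow]=13 write a[10]=14 → slow++,fast++

length 10; prefix = [1, 2, 4, 6, 7, 8, 9, 12, 13, 14]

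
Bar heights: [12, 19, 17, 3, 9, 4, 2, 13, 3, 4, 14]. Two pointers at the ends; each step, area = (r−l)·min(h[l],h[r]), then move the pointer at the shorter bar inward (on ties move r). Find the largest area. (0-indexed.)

[0,10] min(12,14)*10=120 best=120 * → l++
[1,10] min(19,14)*9=126 best=126 * → r--
[1,9] min(19,4)*8=32 best=126 → r--
[1,8] min(19,3)*7=21 best=126 → r--
[1,7] min(19,13)*6=78 best=126 → r--
[1,6] min(19,2)*5=10 best=126 → r--
[1,5] min(19,4)*4=16 best=126 → r--
[1,4] min(19,9)*3=27 best=126 → r--
[1,3] min(19,3)*2=6 best=126 → r--
[1,2] min(19,17)*1=17 best=126 → r--

max area = 126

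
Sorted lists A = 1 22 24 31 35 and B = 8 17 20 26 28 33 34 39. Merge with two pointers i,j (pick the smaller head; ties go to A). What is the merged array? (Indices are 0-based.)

[i=0,j=0] A[i]=1<=B[j]=8 take 1 → i++
[i=1,j=0] A[i]=22>B[j]=8 take 8 → j++
[i=1,j=1] A[i]=22>B[j]=17 take 17 → j++
[i=1,j=2] A[i]=22>B[j]=20 take 20 → j++
[i=1,j=3] A[i]=22<=B[j]=26 take 22 → i++
[i=2,j=3] A[i]=24<=B[j]=26 take 24 → i++
[i=3,j=3] A[i]=31>B[j]=26 take 26 → j++
[i=3,j=4] A[i]=31>B[j]=28 take 28 → j++
[i=3,j=5] A[i]=31<=B[j]=33 take 31 → i++
[i=4,j=5] A[i]=35>B[j]=33 take 33 → j++
[i=4,j=6] A[i]=35>B[j]=34 take 34 → j++
[i=4,j=7] A[i]=35<=B[j]=39 take 35 → i++
[i=5,j=7] A done, take B[j]=39 → j++

[1, 8, 17, 20, 22, 24, 26, 28, 31, 33, 34, 35, 39]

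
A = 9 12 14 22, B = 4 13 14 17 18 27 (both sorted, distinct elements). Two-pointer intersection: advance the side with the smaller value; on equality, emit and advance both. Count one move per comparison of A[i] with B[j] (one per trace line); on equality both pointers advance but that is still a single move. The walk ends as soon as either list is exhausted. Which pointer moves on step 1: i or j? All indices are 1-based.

[i=1,j=1] 9>4 → j++

j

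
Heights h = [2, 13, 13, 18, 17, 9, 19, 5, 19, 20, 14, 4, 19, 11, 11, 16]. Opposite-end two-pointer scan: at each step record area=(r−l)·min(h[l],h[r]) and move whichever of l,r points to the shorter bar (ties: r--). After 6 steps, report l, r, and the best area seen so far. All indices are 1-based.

l=4, r=13, best area=192

l=1 r=16: min(2,16)*15=30 best=30 *, l++
l=2 r=16: min(13,16)*14=182 best=182 *, l++
l=3 r=16: min(13,16)*13=169 best=182, l++
l=4 r=16: min(18,16)*12=192 best=192 *, r--
l=4 r=15: min(18,11)*11=121 best=192, r--
l=4 r=14: min(18,11)*10=110 best=192, r--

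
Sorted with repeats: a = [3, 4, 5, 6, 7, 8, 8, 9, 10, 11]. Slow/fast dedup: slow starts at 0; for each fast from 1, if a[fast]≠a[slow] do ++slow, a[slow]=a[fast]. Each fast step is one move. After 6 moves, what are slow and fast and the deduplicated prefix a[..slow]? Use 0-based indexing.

slow=0 fast=1: a[fast]=4≠a[slow]=3 write a[1]=4, slow++,fast++
slow=1 fast=2: a[fast]=5≠a[slow]=4 write a[2]=5, slow++,fast++
slow=2 fast=3: a[fast]=6≠a[slow]=5 write a[3]=6, slow++,fast++
slow=3 fast=4: a[fast]=7≠a[slow]=6 write a[4]=7, slow++,fast++
slow=4 fast=5: a[fast]=8≠a[slow]=7 write a[5]=8, slow++,fast++
slow=5 fast=6: a[fast]=8=a[slow] dup, fast++

slow=5, fast=7, prefix=[3, 4, 5, 6, 7, 8]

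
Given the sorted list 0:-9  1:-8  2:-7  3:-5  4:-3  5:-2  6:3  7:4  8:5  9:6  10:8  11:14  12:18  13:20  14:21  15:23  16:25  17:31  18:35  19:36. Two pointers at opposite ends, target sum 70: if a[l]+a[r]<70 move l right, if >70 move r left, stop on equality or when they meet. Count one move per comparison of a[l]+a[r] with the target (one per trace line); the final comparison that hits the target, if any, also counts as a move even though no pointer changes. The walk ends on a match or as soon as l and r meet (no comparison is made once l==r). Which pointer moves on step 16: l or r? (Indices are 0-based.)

[0,19] -9+36=27 <70 → l++
[1,19] -8+36=28 <70 → l++
[2,19] -7+36=29 <70 → l++
[3,19] -5+36=31 <70 → l++
[4,19] -3+36=33 <70 → l++
[5,19] -2+36=34 <70 → l++
[6,19] 3+36=39 <70 → l++
[7,19] 4+36=40 <70 → l++
[8,19] 5+36=41 <70 → l++
[9,19] 6+36=42 <70 → l++
[10,19] 8+36=44 <70 → l++
[11,19] 14+36=50 <70 → l++
[12,19] 18+36=54 <70 → l++
[13,19] 20+36=56 <70 → l++
[14,19] 21+36=57 <70 → l++
[15,19] 23+36=59 <70 → l++

l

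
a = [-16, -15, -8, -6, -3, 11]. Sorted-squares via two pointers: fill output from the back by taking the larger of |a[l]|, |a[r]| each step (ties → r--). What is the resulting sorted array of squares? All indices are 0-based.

[0,5] |-16|>|11| out[5]=256 → l++
[1,5] |-15|>|11| out[4]=225 → l++
[2,5] |-8|<=|11| out[3]=121 → r--
[2,4] |-8|>|-3| out[2]=64 → l++
[3,4] |-6|>|-3| out[1]=36 → l++
[4,4] |-3|<=|-3| out[0]=9 → r--

[9, 36, 64, 121, 225, 256]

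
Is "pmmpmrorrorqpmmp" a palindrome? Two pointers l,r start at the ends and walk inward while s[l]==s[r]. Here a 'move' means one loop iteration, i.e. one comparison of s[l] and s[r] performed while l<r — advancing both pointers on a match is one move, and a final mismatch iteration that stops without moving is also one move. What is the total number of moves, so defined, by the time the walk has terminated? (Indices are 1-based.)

5 moves

l=1 r=16: 'p'=='p', l++,r--
l=2 r=15: 'm'=='m', l++,r--
l=3 r=14: 'm'=='m', l++,r--
l=4 r=13: 'p'=='p', l++,r--
l=5 r=12: 'm'!='q', stop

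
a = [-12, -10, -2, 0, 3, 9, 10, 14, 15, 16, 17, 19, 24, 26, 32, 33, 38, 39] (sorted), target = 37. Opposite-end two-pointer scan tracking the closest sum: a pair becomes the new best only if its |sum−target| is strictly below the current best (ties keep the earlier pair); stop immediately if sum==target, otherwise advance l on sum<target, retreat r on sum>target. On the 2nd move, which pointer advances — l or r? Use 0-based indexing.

[0,17] -12+39=27 d=10 * → l++
[1,17] -10+39=29 d=8 * → l++

l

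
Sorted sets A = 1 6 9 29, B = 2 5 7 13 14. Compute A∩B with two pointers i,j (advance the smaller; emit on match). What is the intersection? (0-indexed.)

i=0 j=0: 1<2, i++
i=1 j=0: 6>2, j++
i=1 j=1: 6>5, j++
i=1 j=2: 6<7, i++
i=2 j=2: 9>7, j++
i=2 j=3: 9<13, i++
i=3 j=3: 29>13, j++
i=3 j=4: 29>14, j++

intersection = []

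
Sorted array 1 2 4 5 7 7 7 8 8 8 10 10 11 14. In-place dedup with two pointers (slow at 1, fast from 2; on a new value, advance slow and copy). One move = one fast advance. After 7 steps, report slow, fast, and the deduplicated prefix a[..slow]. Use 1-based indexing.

slow=1 fast=2: a[fast]=2≠a[slow]=1 write a[2]=2, slow++,fast++
slow=2 fast=3: a[fast]=4≠a[slow]=2 write a[3]=4, slow++,fast++
slow=3 fast=4: a[fast]=5≠a[slow]=4 write a[4]=5, slow++,fast++
slow=4 fast=5: a[fast]=7≠a[slow]=5 write a[5]=7, slow++,fast++
slow=5 fast=6: a[fast]=7=a[slow] dup, fast++
slow=5 fast=7: a[fast]=7=a[slow] dup, fast++
slow=5 fast=8: a[fast]=8≠a[slow]=7 write a[6]=8, slow++,fast++

slow=6, fast=9, prefix=[1, 2, 4, 5, 7, 8]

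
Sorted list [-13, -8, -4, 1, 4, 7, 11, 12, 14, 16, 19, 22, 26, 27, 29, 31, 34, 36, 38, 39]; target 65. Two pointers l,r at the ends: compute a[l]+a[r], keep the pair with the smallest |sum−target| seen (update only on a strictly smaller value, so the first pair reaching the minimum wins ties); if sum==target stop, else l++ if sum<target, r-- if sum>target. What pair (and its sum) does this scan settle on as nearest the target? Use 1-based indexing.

[1,20] -13+39=26 d=39 * → l++
[2,20] -8+39=31 d=34 * → l++
[3,20] -4+39=35 d=30 * → l++
[4,20] 1+39=40 d=25 * → l++
[5,20] 4+39=43 d=22 * → l++
[6,20] 7+39=46 d=19 * → l++
[7,20] 11+39=50 d=15 * → l++
[8,20] 12+39=51 d=14 * → l++
[9,20] 14+39=53 d=12 * → l++
[10,20] 16+39=55 d=10 * → l++
[11,20] 19+39=58 d=7 * → l++
[12,20] 22+39=61 d=4 * → l++
[13,20] 26+39=65 d=0 * → stop

pair (26, 39) with sum 65 (|Δ|=0)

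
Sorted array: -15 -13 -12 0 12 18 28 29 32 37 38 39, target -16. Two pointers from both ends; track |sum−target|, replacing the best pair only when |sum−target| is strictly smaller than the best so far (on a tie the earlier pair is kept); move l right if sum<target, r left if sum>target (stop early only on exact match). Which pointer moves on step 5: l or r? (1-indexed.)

r

l=1 r=12: -15+39=24 d=40 *, r--
l=1 r=11: -15+38=23 d=39 *, r--
l=1 r=10: -15+37=22 d=38 *, r--
l=1 r=9: -15+32=17 d=33 *, r--
l=1 r=8: -15+29=14 d=30 *, r--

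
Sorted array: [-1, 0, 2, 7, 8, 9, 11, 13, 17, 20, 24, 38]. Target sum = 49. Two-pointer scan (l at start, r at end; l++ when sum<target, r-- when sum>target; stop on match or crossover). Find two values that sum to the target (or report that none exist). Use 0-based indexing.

(11, 38)

[0,11] -1+38=37 <49 → l++
[1,11] 0+38=38 <49 → l++
[2,11] 2+38=40 <49 → l++
[3,11] 7+38=45 <49 → l++
[4,11] 8+38=46 <49 → l++
[5,11] 9+38=47 <49 → l++
[6,11] 11+38=49 → found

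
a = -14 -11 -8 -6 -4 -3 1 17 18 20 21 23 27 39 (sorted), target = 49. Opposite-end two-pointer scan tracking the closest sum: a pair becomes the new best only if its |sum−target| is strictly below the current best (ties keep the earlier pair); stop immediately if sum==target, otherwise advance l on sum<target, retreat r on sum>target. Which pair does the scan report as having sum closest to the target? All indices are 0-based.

pair (21, 27) with sum 48 (|Δ|=1)

l=0 r=13: -14+39=25 d=24 *, l++
l=1 r=13: -11+39=28 d=21 *, l++
l=2 r=13: -8+39=31 d=18 *, l++
l=3 r=13: -6+39=33 d=16 *, l++
l=4 r=13: -4+39=35 d=14 *, l++
l=5 r=13: -3+39=36 d=13 *, l++
l=6 r=13: 1+39=40 d=9 *, l++
l=7 r=13: 17+39=56 d=7 *, r--
l=7 r=12: 17+27=44 d=5 *, l++
l=8 r=12: 18+27=45 d=4 *, l++
l=9 r=12: 20+27=47 d=2 *, l++
l=10 r=12: 21+27=48 d=1 *, l++
l=11 r=12: 23+27=50 d=1, r--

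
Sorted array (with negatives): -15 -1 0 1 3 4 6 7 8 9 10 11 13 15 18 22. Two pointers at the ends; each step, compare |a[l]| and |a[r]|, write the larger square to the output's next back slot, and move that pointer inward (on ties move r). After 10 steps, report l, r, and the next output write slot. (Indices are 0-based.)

l=1, r=6, next write slot=5

l=0 r=15: |-15|<=|22| out[15]=484, r--
l=0 r=14: |-15|<=|18| out[14]=324, r--
l=0 r=13: |-15|<=|15| out[13]=225, r--
l=0 r=12: |-15|>|13| out[12]=225, l++
l=1 r=12: |-1|<=|13| out[11]=169, r--
l=1 r=11: |-1|<=|11| out[10]=121, r--
l=1 r=10: |-1|<=|10| out[9]=100, r--
l=1 r=9: |-1|<=|9| out[8]=81, r--
l=1 r=8: |-1|<=|8| out[7]=64, r--
l=1 r=7: |-1|<=|7| out[6]=49, r--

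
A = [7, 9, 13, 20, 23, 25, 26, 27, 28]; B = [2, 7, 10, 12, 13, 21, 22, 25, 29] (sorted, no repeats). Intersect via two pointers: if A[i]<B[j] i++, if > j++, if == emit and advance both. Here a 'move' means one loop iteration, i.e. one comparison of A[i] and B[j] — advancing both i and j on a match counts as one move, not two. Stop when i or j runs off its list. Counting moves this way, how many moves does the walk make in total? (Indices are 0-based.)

14 moves

i=0 j=0: 7>2, j++
i=0 j=1: 7==7 emit, i++,j++
i=1 j=2: 9<10, i++
i=2 j=2: 13>10, j++
i=2 j=3: 13>12, j++
i=2 j=4: 13==13 emit, i++,j++
i=3 j=5: 20<21, i++
i=4 j=5: 23>21, j++
i=4 j=6: 23>22, j++
i=4 j=7: 23<25, i++
i=5 j=7: 25==25 emit, i++,j++
i=6 j=8: 26<29, i++
i=7 j=8: 27<29, i++
i=8 j=8: 28<29, i++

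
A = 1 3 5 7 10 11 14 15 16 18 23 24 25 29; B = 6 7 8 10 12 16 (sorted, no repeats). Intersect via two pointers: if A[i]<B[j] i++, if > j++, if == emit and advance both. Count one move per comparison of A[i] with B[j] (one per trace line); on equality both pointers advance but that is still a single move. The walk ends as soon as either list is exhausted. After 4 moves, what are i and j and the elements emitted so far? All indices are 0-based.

i=0 j=0: 1<6, i++
i=1 j=0: 3<6, i++
i=2 j=0: 5<6, i++
i=3 j=0: 7>6, j++

i=3, j=1, emitted=[]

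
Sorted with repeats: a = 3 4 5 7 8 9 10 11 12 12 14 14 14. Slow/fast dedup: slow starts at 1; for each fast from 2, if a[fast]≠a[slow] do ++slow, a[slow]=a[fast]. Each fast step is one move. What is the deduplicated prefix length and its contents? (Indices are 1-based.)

(s=1,f=2) a[fast]=4≠a[slow]=3 write a[2]=4 → slow++,fast++
(s=2,f=3) a[fast]=5≠a[slow]=4 write a[3]=5 → slow++,fast++
(s=3,f=4) a[fast]=7≠a[slow]=5 write a[4]=7 → slow++,fast++
(s=4,f=5) a[fast]=8≠a[slow]=7 write a[5]=8 → slow++,fast++
(s=5,f=6) a[fast]=9≠a[slow]=8 write a[6]=9 → slow++,fast++
(s=6,f=7) a[fast]=10≠a[slow]=9 write a[7]=10 → slow++,fast++
(s=7,f=8) a[fast]=11≠a[slow]=10 write a[8]=11 → slow++,fast++
(s=8,f=9) a[fast]=12≠a[slow]=11 write a[9]=12 → slow++,fast++
(s=9,f=10) a[fast]=12=a[slow] dup → fast++
(s=9,f=11) a[fast]=14≠a[slow]=12 write a[10]=14 → slow++,fast++
(s=10,f=12) a[fast]=14=a[slow] dup → fast++
(s=10,f=13) a[fast]=14=a[slow] dup → fast++

length 10; prefix = [3, 4, 5, 7, 8, 9, 10, 11, 12, 14]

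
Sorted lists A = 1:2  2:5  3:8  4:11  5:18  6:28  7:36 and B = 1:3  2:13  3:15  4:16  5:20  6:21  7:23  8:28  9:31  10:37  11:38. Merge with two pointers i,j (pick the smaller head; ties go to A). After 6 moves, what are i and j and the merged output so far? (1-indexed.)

i=1 j=1: A[i]=2<=B[j]=3 take 2, i++
i=2 j=1: A[i]=5>B[j]=3 take 3, j++
i=2 j=2: A[i]=5<=B[j]=13 take 5, i++
i=3 j=2: A[i]=8<=B[j]=13 take 8, i++
i=4 j=2: A[i]=11<=B[j]=13 take 11, i++
i=5 j=2: A[i]=18>B[j]=13 take 13, j++

i=5, j=3, merged so far=[2, 3, 5, 8, 11, 13]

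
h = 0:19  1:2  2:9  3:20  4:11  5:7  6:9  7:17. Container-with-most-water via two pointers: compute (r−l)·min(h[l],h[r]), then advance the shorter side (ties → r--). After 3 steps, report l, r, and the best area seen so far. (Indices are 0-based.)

l=0, r=4, best area=119

[0,7] min(19,17)*7=119 best=119 * → r--
[0,6] min(19,9)*6=54 best=119 → r--
[0,5] min(19,7)*5=35 best=119 → r--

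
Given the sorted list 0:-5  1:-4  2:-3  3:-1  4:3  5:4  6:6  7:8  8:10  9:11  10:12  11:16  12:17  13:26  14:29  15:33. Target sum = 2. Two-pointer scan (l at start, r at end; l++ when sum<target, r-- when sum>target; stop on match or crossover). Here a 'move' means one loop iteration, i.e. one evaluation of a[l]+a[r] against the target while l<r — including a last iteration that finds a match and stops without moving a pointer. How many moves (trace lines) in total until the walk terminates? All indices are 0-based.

[0,15] -5+33=28 >2 → r--
[0,14] -5+29=24 >2 → r--
[0,13] -5+26=21 >2 → r--
[0,12] -5+17=12 >2 → r--
[0,11] -5+16=11 >2 → r--
[0,10] -5+12=7 >2 → r--
[0,9] -5+11=6 >2 → r--
[0,8] -5+10=5 >2 → r--
[0,7] -5+8=3 >2 → r--
[0,6] -5+6=1 <2 → l++
[1,6] -4+6=2 → found

11 moves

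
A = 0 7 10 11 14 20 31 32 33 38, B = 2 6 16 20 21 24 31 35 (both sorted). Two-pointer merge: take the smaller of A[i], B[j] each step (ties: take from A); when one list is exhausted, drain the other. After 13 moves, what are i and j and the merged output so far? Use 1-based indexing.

i=8, j=7, merged so far=[0, 2, 6, 7, 10, 11, 14, 16, 20, 20, 21, 24, 31]

[i=1,j=1] A[i]=0<=B[j]=2 take 0 → i++
[i=2,j=1] A[i]=7>B[j]=2 take 2 → j++
[i=2,j=2] A[i]=7>B[j]=6 take 6 → j++
[i=2,j=3] A[i]=7<=B[j]=16 take 7 → i++
[i=3,j=3] A[i]=10<=B[j]=16 take 10 → i++
[i=4,j=3] A[i]=11<=B[j]=16 take 11 → i++
[i=5,j=3] A[i]=14<=B[j]=16 take 14 → i++
[i=6,j=3] A[i]=20>B[j]=16 take 16 → j++
[i=6,j=4] A[i]=20<=B[j]=20 take 20 → i++
[i=7,j=4] A[i]=31>B[j]=20 take 20 → j++
[i=7,j=5] A[i]=31>B[j]=21 take 21 → j++
[i=7,j=6] A[i]=31>B[j]=24 take 24 → j++
[i=7,j=7] A[i]=31<=B[j]=31 take 31 → i++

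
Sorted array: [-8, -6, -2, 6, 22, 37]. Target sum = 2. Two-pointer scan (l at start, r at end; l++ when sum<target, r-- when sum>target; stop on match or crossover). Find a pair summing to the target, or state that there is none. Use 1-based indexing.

no pair

l=1 r=6: -8+37=29 >2, r--
l=1 r=5: -8+22=14 >2, r--
l=1 r=4: -8+6=-2 <2, l++
l=2 r=4: -6+6=0 <2, l++
l=3 r=4: -2+6=4 >2, r--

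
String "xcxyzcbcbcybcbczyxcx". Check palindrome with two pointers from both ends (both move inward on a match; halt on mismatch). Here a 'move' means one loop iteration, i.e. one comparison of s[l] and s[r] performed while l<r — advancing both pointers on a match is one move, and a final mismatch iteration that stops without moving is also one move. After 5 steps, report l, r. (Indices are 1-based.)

[1,20] 'x'=='x' → l++,r--
[2,19] 'c'=='c' → l++,r--
[3,18] 'x'=='x' → l++,r--
[4,17] 'y'=='y' → l++,r--
[5,16] 'z'=='z' → l++,r--

l=6, r=15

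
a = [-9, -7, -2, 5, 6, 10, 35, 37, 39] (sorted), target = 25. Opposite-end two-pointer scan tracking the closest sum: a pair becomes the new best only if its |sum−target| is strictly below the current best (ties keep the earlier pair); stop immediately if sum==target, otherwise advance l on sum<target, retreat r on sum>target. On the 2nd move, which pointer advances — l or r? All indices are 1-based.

l=1 r=9: -9+39=30 d=5 *, r--
l=1 r=8: -9+37=28 d=3 *, r--

r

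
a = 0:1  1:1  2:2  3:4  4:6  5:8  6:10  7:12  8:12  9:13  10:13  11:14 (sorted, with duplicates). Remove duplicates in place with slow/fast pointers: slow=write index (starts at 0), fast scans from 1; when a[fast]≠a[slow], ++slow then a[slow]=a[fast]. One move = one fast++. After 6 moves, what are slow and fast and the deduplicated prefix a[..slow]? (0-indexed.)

slow=5, fast=7, prefix=[1, 2, 4, 6, 8, 10]

slow=0 fast=1: a[fast]=1=a[slow] dup, fast++
slow=0 fast=2: a[fast]=2≠a[slow]=1 write a[1]=2, slow++,fast++
slow=1 fast=3: a[fast]=4≠a[slow]=2 write a[2]=4, slow++,fast++
slow=2 fast=4: a[fast]=6≠a[slow]=4 write a[3]=6, slow++,fast++
slow=3 fast=5: a[fast]=8≠a[slow]=6 write a[4]=8, slow++,fast++
slow=4 fast=6: a[fast]=10≠a[slow]=8 write a[5]=10, slow++,fast++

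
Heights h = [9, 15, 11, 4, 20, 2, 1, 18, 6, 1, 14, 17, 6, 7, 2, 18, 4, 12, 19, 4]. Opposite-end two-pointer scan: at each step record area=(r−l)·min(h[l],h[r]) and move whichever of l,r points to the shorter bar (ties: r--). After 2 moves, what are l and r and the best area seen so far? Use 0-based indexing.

l=1, r=18, best area=162

[0,19] min(9,4)*19=76 best=76 * → r--
[0,18] min(9,19)*18=162 best=162 * → l++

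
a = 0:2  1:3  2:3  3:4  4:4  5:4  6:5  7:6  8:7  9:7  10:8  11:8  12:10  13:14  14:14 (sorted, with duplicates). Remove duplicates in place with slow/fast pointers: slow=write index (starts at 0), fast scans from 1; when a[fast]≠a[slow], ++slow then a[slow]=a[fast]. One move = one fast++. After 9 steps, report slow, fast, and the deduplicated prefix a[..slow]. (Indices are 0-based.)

slow=5, fast=10, prefix=[2, 3, 4, 5, 6, 7]

(s=0,f=1) a[fast]=3≠a[slow]=2 write a[1]=3 → slow++,fast++
(s=1,f=2) a[fast]=3=a[slow] dup → fast++
(s=1,f=3) a[fast]=4≠a[slow]=3 write a[2]=4 → slow++,fast++
(s=2,f=4) a[fast]=4=a[slow] dup → fast++
(s=2,f=5) a[fast]=4=a[slow] dup → fast++
(s=2,f=6) a[fast]=5≠a[slow]=4 write a[3]=5 → slow++,fast++
(s=3,f=7) a[fast]=6≠a[slow]=5 write a[4]=6 → slow++,fast++
(s=4,f=8) a[fast]=7≠a[slow]=6 write a[5]=7 → slow++,fast++
(s=5,f=9) a[fast]=7=a[slow] dup → fast++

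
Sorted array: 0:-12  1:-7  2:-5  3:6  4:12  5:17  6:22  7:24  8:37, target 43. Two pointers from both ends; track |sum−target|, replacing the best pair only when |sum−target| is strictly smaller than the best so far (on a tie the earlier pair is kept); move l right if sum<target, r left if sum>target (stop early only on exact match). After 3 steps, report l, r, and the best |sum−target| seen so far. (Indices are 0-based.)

[0,8] -12+37=25 d=18 * → l++
[1,8] -7+37=30 d=13 * → l++
[2,8] -5+37=32 d=11 * → l++

l=3, r=8, best |Δ|=11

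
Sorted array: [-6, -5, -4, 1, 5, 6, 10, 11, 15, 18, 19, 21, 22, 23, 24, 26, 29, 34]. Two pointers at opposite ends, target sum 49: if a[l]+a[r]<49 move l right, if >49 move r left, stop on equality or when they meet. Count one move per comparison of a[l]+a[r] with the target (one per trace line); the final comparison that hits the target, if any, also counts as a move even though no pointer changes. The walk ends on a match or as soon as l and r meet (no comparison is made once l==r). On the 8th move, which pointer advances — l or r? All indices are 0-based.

l

l=0 r=17: -6+34=28 <49, l++
l=1 r=17: -5+34=29 <49, l++
l=2 r=17: -4+34=30 <49, l++
l=3 r=17: 1+34=35 <49, l++
l=4 r=17: 5+34=39 <49, l++
l=5 r=17: 6+34=40 <49, l++
l=6 r=17: 10+34=44 <49, l++
l=7 r=17: 11+34=45 <49, l++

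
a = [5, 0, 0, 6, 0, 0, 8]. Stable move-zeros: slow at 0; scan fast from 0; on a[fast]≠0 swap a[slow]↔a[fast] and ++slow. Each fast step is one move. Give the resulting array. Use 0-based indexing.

slow=0 fast=0: a[fast]=5≠0 swap→a[0]=5, slow++,fast++
slow=1 fast=1: a[fast]=0, fast++
slow=1 fast=2: a[fast]=0, fast++
slow=1 fast=3: a[fast]=6≠0 swap→a[1]=6, slow++,fast++
slow=2 fast=4: a[fast]=0, fast++
slow=2 fast=5: a[fast]=0, fast++
slow=2 fast=6: a[fast]=8≠0 swap→a[2]=8, slow++,fast++

[5, 6, 8, 0, 0, 0, 0]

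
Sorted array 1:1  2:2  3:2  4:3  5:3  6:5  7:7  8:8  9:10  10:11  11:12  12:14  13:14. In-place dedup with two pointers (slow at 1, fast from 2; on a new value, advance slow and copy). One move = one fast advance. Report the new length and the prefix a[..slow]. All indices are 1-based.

length 10; prefix = [1, 2, 3, 5, 7, 8, 10, 11, 12, 14]

(s=1,f=2) a[fast]=2≠a[slow]=1 write a[2]=2 → slow++,fast++
(s=2,f=3) a[fast]=2=a[slow] dup → fast++
(s=2,f=4) a[fast]=3≠a[slow]=2 write a[3]=3 → slow++,fast++
(s=3,f=5) a[fast]=3=a[slow] dup → fast++
(s=3,f=6) a[fast]=5≠a[slow]=3 write a[4]=5 → slow++,fast++
(s=4,f=7) a[fast]=7≠a[slow]=5 write a[5]=7 → slow++,fast++
(s=5,f=8) a[fast]=8≠a[slow]=7 write a[6]=8 → slow++,fast++
(s=6,f=9) a[fast]=10≠a[slow]=8 write a[7]=10 → slow++,fast++
(s=7,f=10) a[fast]=11≠a[slow]=10 write a[8]=11 → slow++,fast++
(s=8,f=11) a[fast]=12≠a[slow]=11 write a[9]=12 → slow++,fast++
(s=9,f=12) a[fast]=14≠a[slow]=12 write a[10]=14 → slow++,fast++
(s=10,f=13) a[fast]=14=a[slow] dup → fast++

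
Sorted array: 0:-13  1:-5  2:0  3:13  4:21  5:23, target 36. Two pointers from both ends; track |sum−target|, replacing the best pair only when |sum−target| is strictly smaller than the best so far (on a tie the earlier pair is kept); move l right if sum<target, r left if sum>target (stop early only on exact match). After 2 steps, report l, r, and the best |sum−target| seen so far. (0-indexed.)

l=0 r=5: -13+23=10 d=26 *, l++
l=1 r=5: -5+23=18 d=18 *, l++

l=2, r=5, best |Δ|=18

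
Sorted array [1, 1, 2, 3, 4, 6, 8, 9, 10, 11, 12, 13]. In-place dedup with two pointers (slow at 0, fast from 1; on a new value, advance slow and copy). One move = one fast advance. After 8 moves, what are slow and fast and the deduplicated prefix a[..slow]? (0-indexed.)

slow=7, fast=9, prefix=[1, 2, 3, 4, 6, 8, 9, 10]

slow=0 fast=1: a[fast]=1=a[slow] dup, fast++
slow=0 fast=2: a[fast]=2≠a[slow]=1 write a[1]=2, slow++,fast++
slow=1 fast=3: a[fast]=3≠a[slow]=2 write a[2]=3, slow++,fast++
slow=2 fast=4: a[fast]=4≠a[slow]=3 write a[3]=4, slow++,fast++
slow=3 fast=5: a[fast]=6≠a[slow]=4 write a[4]=6, slow++,fast++
slow=4 fast=6: a[fast]=8≠a[slow]=6 write a[5]=8, slow++,fast++
slow=5 fast=7: a[fast]=9≠a[slow]=8 write a[6]=9, slow++,fast++
slow=6 fast=8: a[fast]=10≠a[slow]=9 write a[7]=10, slow++,fast++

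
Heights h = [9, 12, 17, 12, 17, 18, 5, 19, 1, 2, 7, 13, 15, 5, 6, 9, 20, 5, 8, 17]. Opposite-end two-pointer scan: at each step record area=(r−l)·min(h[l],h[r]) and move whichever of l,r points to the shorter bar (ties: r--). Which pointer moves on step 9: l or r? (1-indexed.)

l

[1,20] min(9,17)*19=171 best=171 * → l++
[2,20] min(12,17)*18=216 best=216 * → l++
[3,20] min(17,17)*17=289 best=289 * → r--
[3,19] min(17,8)*16=128 best=289 → r--
[3,18] min(17,5)*15=75 best=289 → r--
[3,17] min(17,20)*14=238 best=289 → l++
[4,17] min(12,20)*13=156 best=289 → l++
[5,17] min(17,20)*12=204 best=289 → l++
[6,17] min(18,20)*11=198 best=289 → l++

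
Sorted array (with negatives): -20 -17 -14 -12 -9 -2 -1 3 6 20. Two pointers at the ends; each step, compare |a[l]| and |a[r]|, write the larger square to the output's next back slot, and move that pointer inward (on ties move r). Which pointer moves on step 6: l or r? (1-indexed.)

l=1 r=10: |-20|<=|20| out[10]=400, r--
l=1 r=9: |-20|>|6| out[9]=400, l++
l=2 r=9: |-17|>|6| out[8]=289, l++
l=3 r=9: |-14|>|6| out[7]=196, l++
l=4 r=9: |-12|>|6| out[6]=144, l++
l=5 r=9: |-9|>|6| out[5]=81, l++

l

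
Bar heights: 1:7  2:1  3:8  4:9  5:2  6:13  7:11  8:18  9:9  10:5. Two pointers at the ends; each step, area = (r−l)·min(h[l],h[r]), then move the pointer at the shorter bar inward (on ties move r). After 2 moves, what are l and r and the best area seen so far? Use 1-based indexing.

l=1 r=10: min(7,5)*9=45 best=45 *, r--
l=1 r=9: min(7,9)*8=56 best=56 *, l++

l=2, r=9, best area=56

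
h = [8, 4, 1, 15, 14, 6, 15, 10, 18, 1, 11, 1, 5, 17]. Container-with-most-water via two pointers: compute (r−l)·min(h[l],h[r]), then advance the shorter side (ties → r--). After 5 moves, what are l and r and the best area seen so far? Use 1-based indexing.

l=1 r=14: min(8,17)*13=104 best=104 *, l++
l=2 r=14: min(4,17)*12=48 best=104, l++
l=3 r=14: min(1,17)*11=11 best=104, l++
l=4 r=14: min(15,17)*10=150 best=150 *, l++
l=5 r=14: min(14,17)*9=126 best=150, l++

l=6, r=14, best area=150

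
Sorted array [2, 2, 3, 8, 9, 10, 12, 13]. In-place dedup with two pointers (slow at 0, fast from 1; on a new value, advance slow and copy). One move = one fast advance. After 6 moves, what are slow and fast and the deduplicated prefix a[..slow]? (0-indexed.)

slow=0 fast=1: a[fast]=2=a[slow] dup, fast++
slow=0 fast=2: a[fast]=3≠a[slow]=2 write a[1]=3, slow++,fast++
slow=1 fast=3: a[fast]=8≠a[slow]=3 write a[2]=8, slow++,fast++
slow=2 fast=4: a[fast]=9≠a[slow]=8 write a[3]=9, slow++,fast++
slow=3 fast=5: a[fast]=10≠a[slow]=9 write a[4]=10, slow++,fast++
slow=4 fast=6: a[fast]=12≠a[slow]=10 write a[5]=12, slow++,fast++

slow=5, fast=7, prefix=[2, 3, 8, 9, 10, 12]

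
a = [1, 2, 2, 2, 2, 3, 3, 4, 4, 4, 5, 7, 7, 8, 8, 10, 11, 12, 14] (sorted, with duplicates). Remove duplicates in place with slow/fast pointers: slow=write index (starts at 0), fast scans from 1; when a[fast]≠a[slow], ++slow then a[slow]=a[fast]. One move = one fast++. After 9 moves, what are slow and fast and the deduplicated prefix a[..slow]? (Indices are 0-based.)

slow=3, fast=10, prefix=[1, 2, 3, 4]

(s=0,f=1) a[fast]=2≠a[slow]=1 write a[1]=2 → slow++,fast++
(s=1,f=2) a[fast]=2=a[slow] dup → fast++
(s=1,f=3) a[fast]=2=a[slow] dup → fast++
(s=1,f=4) a[fast]=2=a[slow] dup → fast++
(s=1,f=5) a[fast]=3≠a[slow]=2 write a[2]=3 → slow++,fast++
(s=2,f=6) a[fast]=3=a[slow] dup → fast++
(s=2,f=7) a[fast]=4≠a[slow]=3 write a[3]=4 → slow++,fast++
(s=3,f=8) a[fast]=4=a[slow] dup → fast++
(s=3,f=9) a[fast]=4=a[slow] dup → fast++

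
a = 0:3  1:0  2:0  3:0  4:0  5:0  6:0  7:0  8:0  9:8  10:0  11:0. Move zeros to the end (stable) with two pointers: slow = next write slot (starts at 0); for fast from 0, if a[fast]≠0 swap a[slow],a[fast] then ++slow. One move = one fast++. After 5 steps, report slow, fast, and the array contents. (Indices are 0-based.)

slow=1, fast=5, a=[3, 0, 0, 0, 0, 0, 0, 0, 0, 8, 0, 0]

(s=0,f=0) a[fast]=3≠0 swap→a[0]=3 → slow++,fast++
(s=1,f=1) a[fast]=0 → fast++
(s=1,f=2) a[fast]=0 → fast++
(s=1,f=3) a[fast]=0 → fast++
(s=1,f=4) a[fast]=0 → fast++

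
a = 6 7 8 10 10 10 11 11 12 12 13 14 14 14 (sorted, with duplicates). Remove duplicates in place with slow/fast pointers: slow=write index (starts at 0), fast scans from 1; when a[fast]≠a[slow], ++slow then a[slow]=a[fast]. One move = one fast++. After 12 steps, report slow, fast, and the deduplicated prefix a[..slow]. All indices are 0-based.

slow=0 fast=1: a[fast]=7≠a[slow]=6 write a[1]=7, slow++,fast++
slow=1 fast=2: a[fast]=8≠a[slow]=7 write a[2]=8, slow++,fast++
slow=2 fast=3: a[fast]=10≠a[slow]=8 write a[3]=10, slow++,fast++
slow=3 fast=4: a[fast]=10=a[slow] dup, fast++
slow=3 fast=5: a[fast]=10=a[slow] dup, fast++
slow=3 fast=6: a[fast]=11≠a[slow]=10 write a[4]=11, slow++,fast++
slow=4 fast=7: a[fast]=11=a[slow] dup, fast++
slow=4 fast=8: a[fast]=12≠a[slow]=11 write a[5]=12, slow++,fast++
slow=5 fast=9: a[fast]=12=a[slow] dup, fast++
slow=5 fast=10: a[fast]=13≠a[slow]=12 write a[6]=13, slow++,fast++
slow=6 fast=11: a[fast]=14≠a[slow]=13 write a[7]=14, slow++,fast++
slow=7 fast=12: a[fast]=14=a[slow] dup, fast++

slow=7, fast=13, prefix=[6, 7, 8, 10, 11, 12, 13, 14]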